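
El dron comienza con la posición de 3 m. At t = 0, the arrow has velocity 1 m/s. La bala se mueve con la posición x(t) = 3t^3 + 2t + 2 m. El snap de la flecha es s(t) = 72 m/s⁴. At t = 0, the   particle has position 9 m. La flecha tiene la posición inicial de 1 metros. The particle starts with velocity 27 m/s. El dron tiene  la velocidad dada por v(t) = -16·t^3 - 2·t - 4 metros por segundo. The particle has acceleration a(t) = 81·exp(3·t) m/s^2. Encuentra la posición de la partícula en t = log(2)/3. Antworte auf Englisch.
Starting from acceleration a(t) = 81·exp(3·t), we take 2 antiderivatives. Taking ∫a(t)dt and applying v(0) = 27, we find v(t) = 27·exp(3·t). The integral of velocity is position. Using x(0) = 9, we get x(t) = 9·exp(3·t). We have position x(t) = 9·exp(3·t). Substituting t = log(2)/3: x(log(2)/3) = 18.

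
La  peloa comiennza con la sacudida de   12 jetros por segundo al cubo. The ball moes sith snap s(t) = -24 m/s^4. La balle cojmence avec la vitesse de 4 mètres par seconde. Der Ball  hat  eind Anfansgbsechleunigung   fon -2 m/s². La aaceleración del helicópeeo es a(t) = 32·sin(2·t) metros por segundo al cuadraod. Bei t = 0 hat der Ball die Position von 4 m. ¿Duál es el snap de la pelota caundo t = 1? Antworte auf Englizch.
From the given snap equation s(t) = -24, we substitute t = 1 to get s = -24.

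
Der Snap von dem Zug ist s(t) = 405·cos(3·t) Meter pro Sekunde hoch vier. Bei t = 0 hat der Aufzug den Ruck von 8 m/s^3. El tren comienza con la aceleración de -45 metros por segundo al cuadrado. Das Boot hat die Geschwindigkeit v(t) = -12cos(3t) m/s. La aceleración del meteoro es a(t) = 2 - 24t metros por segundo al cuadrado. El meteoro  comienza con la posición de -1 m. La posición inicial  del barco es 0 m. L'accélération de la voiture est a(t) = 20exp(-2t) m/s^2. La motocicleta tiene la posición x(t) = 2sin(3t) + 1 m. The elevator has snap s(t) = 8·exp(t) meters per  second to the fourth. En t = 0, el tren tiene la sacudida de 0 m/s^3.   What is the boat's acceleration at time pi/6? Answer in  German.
Um dies zu lösen, müssen wir 1 Ableitung unserer Gleichung für die Geschwindigkeit v(t) = -12·cos(3·t) nehmen. Die Ableitung von der Geschwindigkeit ergibt die Beschleunigung: a(t) = 36·sin(3·t). Wir haben die Beschleunigung a(t) = 36·sin(3·t). Durch Einsetzen von t = pi/6: a(pi/6) = 36.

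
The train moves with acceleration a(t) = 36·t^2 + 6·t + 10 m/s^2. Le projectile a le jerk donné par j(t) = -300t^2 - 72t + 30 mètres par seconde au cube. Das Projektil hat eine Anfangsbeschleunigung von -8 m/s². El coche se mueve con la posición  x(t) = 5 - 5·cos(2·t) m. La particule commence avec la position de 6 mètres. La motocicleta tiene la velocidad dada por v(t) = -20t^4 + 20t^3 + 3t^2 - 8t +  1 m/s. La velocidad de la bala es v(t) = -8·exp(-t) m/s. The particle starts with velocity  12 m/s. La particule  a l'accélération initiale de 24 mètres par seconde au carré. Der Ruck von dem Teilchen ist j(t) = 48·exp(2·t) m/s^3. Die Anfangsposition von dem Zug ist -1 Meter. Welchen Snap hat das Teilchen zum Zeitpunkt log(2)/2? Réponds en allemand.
Um dies zu lösen, müssen wir 1 Ableitung unserer Gleichung für den Ruck j(t) = 48·exp(2·t) nehmen. Die Ableitung von dem Ruck ergibt den Snap: s(t) = 96·exp(2·t). Mit s(t) = 96·exp(2·t) und Einsetzen von t = log(2)/2, finden wir s = 192.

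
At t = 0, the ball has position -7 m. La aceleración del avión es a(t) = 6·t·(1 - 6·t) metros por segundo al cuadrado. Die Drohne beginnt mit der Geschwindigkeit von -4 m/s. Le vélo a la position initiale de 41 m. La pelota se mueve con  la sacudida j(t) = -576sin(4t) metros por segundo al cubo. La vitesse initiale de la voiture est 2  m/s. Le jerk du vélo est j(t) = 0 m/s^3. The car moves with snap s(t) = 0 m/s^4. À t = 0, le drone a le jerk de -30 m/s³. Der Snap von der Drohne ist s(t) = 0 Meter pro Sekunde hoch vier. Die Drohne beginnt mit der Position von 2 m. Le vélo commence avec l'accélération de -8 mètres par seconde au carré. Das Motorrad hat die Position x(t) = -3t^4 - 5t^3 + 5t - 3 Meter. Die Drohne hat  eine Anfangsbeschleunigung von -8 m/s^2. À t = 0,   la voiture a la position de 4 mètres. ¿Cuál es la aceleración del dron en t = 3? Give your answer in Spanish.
Partiendo del snap s(t) = 0, tomamos 2 antiderivadas. Integrando el snap y usando la condición inicial j(0) = -30, obtenemos j(t) = -30. La antiderivada de la sacudida es la aceleración. Usando a(0) = -8, obtenemos a(t) = -30·t - 8. Usando a(t) = -30·t - 8 y sustituyendo t = 3, encontramos a = -98.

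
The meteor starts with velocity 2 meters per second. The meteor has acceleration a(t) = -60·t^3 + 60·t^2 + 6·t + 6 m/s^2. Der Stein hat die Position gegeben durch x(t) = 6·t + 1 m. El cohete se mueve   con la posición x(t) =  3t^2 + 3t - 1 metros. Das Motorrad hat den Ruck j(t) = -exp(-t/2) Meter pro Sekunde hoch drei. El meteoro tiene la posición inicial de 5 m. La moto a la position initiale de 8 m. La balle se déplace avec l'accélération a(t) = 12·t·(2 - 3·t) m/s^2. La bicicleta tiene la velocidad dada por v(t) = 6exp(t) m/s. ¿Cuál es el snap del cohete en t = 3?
Partiendo de la posición x(t) = 3·t^2 + 3·t - 1, tomamos 4 derivadas. Derivando la posición, obtenemos la velocidad: v(t) = 6·t + 3. Tomando d/dt de v(t), encontramos a(t) = 6. Tomando d/dt de a(t), encontramos j(t) = 0. La derivada de la sacudida da el snap: s(t) = 0. Tenemos el snap s(t) = 0. Sustituyendo t = 3: s(3) = 0.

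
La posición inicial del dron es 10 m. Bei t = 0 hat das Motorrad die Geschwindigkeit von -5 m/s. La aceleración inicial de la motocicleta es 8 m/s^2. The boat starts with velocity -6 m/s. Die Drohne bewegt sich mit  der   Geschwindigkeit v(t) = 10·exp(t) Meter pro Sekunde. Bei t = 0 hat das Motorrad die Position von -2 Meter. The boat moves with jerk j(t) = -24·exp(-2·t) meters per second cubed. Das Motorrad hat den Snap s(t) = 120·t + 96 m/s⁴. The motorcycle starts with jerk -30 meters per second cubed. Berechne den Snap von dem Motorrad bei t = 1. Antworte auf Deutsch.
Mit s(t) = 120·t + 96 und Einsetzen von t = 1, finden wir s = 216.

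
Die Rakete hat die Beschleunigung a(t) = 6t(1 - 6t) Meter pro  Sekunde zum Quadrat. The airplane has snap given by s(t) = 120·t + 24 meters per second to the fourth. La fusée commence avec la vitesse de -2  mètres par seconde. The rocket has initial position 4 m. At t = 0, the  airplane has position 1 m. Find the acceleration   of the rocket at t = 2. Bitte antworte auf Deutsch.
Aus der Gleichung für die Beschleunigung a(t) = 6·t·(1 - 6·t), setzen wir t = 2 ein und erhalten a = -132.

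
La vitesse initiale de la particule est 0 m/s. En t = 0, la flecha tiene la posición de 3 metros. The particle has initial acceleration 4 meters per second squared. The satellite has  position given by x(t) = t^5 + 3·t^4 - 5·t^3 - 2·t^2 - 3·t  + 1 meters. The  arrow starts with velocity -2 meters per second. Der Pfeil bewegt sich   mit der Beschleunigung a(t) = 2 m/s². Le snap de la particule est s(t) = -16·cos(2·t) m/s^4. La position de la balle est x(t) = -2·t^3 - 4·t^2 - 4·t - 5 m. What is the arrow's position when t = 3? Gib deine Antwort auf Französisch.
Pour résoudre ceci, nous devons prendre 2 intégrales de notre équation de l'accélération a(t) = 2. En prenant ∫a(t)dt et en appliquant v(0) = -2, nous trouvons v(t) = 2·t - 2. L'intégrale de la vitesse, avec x(0) = 3, donne la position: x(t) = t^2 - 2·t + 3. En utilisant x(t) = t^2 - 2·t + 3 et en substituant t = 3, nous trouvons x = 6.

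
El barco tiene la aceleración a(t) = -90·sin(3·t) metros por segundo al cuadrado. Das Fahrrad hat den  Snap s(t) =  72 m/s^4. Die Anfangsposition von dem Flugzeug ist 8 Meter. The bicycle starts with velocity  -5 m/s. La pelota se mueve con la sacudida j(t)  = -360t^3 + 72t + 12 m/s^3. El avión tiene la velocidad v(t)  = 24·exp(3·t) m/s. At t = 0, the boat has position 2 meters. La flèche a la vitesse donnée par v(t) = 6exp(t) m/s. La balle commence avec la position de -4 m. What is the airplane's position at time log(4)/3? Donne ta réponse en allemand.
Um dies zu lösen, müssen wir 1 Stammfunktion unserer Gleichung für die Geschwindigkeit v(t) = 24·exp(3·t) finden. Das Integral von der Geschwindigkeit ist die Position. Mit x(0) = 8 erhalten wir x(t) = 8·exp(3·t). Mit x(t) = 8·exp(3·t) und Einsetzen von t = log(4)/3, finden wir x = 32.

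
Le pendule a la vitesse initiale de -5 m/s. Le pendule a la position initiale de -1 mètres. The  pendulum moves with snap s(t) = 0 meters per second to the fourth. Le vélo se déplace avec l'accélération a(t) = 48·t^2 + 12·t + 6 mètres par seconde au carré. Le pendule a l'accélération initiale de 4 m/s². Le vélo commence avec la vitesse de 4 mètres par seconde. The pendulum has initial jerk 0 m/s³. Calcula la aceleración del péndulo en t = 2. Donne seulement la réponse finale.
En t = 2, a = 4.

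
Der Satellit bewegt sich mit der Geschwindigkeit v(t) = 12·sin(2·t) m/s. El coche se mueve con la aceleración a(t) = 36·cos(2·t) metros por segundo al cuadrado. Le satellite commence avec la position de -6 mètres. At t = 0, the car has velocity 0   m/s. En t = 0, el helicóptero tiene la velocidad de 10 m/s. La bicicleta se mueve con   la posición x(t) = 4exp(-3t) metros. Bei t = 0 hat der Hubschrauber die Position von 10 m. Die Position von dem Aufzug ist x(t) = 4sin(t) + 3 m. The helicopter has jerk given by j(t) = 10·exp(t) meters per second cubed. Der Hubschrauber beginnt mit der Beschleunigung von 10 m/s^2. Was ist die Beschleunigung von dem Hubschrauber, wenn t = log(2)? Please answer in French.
Nous devons trouver la primitive de notre équation du jerk j(t) = 10·exp(t) 1 fois. En prenant ∫j(t)dt et en appliquant a(0) = 10, nous trouvons a(t) = 10·exp(t). En utilisant a(t) = 10·exp(t) et en substituant t = log(2), nous trouvons a = 20.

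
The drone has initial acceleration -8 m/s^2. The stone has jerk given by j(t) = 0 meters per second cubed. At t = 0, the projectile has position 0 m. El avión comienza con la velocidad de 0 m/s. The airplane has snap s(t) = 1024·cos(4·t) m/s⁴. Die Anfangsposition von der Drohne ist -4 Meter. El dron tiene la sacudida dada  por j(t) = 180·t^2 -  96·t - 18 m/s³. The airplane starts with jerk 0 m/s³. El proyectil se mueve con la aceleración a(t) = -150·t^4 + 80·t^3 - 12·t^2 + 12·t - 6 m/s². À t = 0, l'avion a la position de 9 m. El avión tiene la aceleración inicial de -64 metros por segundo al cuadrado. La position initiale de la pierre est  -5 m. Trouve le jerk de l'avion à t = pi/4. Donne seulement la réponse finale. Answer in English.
The answer is 0.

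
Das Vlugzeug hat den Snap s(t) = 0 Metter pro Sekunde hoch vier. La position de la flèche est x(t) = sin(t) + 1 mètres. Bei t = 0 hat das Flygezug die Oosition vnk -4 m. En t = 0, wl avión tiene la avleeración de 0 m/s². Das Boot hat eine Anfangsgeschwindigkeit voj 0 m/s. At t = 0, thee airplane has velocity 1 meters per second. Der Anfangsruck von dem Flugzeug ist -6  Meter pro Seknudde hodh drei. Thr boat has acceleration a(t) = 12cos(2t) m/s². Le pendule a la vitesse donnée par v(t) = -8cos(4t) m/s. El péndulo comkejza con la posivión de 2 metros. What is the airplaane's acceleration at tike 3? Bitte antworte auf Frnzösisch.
Nous devons intégrer notre équation du snap s(t) = 0 2 fois. La primitive du snap est le jerk. En utilisant j(0) = -6, nous obtenons j(t) = -6. En intégrant le jerk et en utilisant la condition initiale a(0) = 0, nous obtenons a(t) = -6·t. De l'équation de l'accélération a(t) = -6·t, nous substituons t = 3 pour obtenir a = -18.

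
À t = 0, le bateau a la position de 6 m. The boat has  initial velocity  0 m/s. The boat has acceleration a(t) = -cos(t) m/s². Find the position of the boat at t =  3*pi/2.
To find the answer, we compute 2 antiderivatives of a(t) = -cos(t). The antiderivative of acceleration is velocity. Using v(0) = 0, we get v(t) = -sin(t). The integral of velocity is position. Using x(0) = 6, we get x(t) = cos(t) + 5. We have position x(t) = cos(t) + 5. Substituting t = 3*pi/2: x(3*pi/2) = 5.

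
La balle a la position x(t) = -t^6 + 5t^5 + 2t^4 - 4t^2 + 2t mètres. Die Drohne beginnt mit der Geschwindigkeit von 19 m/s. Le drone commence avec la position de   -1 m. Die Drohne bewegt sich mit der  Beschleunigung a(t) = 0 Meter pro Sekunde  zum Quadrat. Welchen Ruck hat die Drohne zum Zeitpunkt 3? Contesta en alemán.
Um dies zu lösen, müssen wir 1 Ableitung unserer Gleichung für die Beschleunigung a(t) = 0 nehmen. Die Ableitung von der Beschleunigung ergibt den Ruck: j(t) = 0. Mit j(t) = 0 und Einsetzen von t = 3, finden wir j = 0.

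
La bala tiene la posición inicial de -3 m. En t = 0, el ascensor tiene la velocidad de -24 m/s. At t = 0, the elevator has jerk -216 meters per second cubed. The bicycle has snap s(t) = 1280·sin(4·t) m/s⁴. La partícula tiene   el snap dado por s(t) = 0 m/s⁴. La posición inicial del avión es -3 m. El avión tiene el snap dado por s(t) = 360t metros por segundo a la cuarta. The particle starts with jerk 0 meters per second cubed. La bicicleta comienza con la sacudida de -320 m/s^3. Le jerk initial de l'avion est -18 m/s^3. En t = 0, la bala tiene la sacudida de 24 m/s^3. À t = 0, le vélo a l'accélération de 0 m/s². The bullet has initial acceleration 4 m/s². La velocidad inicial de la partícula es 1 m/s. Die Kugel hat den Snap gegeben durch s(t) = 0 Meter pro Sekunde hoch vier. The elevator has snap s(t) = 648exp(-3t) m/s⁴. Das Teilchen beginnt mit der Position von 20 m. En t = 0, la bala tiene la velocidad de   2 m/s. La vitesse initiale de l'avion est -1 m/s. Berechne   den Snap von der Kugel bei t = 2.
Wir haben den Snap s(t) = 0. Durch Einsetzen von t = 2: s(2) = 0.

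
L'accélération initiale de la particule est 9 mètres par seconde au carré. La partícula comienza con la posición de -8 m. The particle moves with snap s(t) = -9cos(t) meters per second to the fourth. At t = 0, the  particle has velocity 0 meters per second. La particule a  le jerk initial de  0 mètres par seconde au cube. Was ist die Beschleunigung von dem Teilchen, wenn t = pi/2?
Um dies zu lösen, müssen wir 2 Stammfunktionen unserer Gleichung für den Snap s(t) = -9·cos(t) finden. Das Integral von dem Snap ist der Ruck. Mit j(0) = 0 erhalten wir j(t) = -9·sin(t). Mit ∫j(t)dt und Anwendung von a(0) = 9, finden wir a(t) = 9·cos(t). Wir haben die Beschleunigung a(t) = 9·cos(t). Durch Einsetzen von t = pi/2: a(pi/2) = 0.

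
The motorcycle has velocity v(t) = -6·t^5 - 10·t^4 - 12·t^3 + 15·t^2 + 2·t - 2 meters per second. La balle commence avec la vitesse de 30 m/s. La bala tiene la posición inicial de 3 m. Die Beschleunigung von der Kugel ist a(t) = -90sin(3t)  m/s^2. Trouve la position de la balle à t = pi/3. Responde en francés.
Nous devons intégrer notre équation de l'accélération a(t) = -90·sin(3·t) 2 fois. La primitive de l'accélération, avec v(0) = 30, donne la vitesse: v(t) = 30·cos(3·t). En intégrant la vitesse et en utilisant la condition initiale x(0) = 3, nous obtenons x(t) = 10·sin(3·t) + 3. Nous avons la position x(t) = 10·sin(3·t) + 3. En substituant t = pi/3: x(pi/3) = 3.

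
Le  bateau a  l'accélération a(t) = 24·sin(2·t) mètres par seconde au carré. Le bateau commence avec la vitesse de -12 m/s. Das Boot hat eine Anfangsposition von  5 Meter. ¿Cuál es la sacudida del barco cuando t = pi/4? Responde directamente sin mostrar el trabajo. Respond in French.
À t = pi/4, j = 0.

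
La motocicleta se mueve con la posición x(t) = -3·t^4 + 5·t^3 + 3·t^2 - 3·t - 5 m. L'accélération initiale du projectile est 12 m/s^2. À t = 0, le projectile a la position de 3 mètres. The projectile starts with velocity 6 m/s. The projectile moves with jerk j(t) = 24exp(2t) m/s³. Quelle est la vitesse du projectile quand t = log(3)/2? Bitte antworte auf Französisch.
Nous devons intégrer notre équation du jerk j(t) = 24·exp(2·t) 2 fois. La primitive du jerk, avec a(0) = 12, donne l'accélération: a(t) = 12·exp(2·t). La primitive de l'accélération est la vitesse. En utilisant v(0) = 6, nous obtenons v(t) = 6·exp(2·t). Nous avons la vitesse v(t) = 6·exp(2·t). En substituant t = log(3)/2: v(log(3)/2) = 18.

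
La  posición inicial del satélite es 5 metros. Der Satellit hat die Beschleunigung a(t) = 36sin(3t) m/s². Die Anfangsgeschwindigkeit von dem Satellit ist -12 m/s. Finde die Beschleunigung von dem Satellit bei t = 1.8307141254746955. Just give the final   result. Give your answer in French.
L'accélération à t = 1.8307141254746955 est a = -25.5991301238287.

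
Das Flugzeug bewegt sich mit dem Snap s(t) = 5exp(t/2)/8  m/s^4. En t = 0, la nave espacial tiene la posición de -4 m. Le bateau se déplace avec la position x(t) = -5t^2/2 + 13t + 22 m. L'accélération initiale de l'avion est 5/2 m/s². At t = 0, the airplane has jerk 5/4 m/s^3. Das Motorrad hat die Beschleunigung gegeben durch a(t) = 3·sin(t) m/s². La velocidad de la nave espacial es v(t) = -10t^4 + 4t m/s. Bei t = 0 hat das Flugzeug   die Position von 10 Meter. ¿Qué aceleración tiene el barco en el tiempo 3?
Debemos derivar nuestra ecuación de la posición x(t) = -5·t^2/2 + 13·t + 22 2 veces. La derivada de la posición da la velocidad: v(t) = 13 - 5·t. Derivando la velocidad, obtenemos la aceleración: a(t) = -5. Usando a(t) = -5 y sustituyendo t = 3, encontramos a = -5.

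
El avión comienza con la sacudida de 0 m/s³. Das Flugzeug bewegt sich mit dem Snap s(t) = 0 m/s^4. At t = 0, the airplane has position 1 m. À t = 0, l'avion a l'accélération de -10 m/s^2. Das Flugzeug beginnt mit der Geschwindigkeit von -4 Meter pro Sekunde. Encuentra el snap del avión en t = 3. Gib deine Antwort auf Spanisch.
De la ecuación del snap s(t) = 0, sustituimos t = 3 para obtener s = 0.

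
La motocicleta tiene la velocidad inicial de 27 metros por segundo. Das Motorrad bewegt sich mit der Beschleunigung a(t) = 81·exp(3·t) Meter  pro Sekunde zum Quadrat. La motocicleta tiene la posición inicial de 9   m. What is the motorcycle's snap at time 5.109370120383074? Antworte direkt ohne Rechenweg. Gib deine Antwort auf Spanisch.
La respuesta es 3308577227.05303.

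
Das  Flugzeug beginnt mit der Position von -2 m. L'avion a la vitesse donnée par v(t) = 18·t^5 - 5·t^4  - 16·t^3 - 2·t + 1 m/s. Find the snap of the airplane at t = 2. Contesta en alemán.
Um dies zu lösen, müssen wir 3 Ableitungen unserer Gleichung für die Geschwindigkeit v(t) = 18·t^5 - 5·t^4 - 16·t^3 - 2·t + 1 nehmen. Die Ableitung von der Geschwindigkeit ergibt die Beschleunigung: a(t) = 90·t^4 - 20·t^3 - 48·t^2 - 2. Die Ableitung von der Beschleunigung ergibt den Ruck: j(t) = 360·t^3 - 60·t^2 - 96·t. Durch Ableiten von dem Ruck erhalten wir den Snap: s(t) = 1080·t^2 - 120·t - 96. Aus der Gleichung für den Snap s(t) = 1080·t^2 - 120·t - 96, setzen wir t = 2 ein und erhalten s = 3984.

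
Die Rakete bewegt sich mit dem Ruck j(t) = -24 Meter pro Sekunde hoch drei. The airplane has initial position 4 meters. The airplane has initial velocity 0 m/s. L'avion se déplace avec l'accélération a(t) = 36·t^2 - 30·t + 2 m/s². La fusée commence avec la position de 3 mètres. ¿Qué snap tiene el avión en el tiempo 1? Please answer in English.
Starting from acceleration a(t) = 36·t^2 - 30·t + 2, we take 2 derivatives. The derivative of acceleration gives jerk: j(t) = 72·t - 30. Differentiating jerk, we get snap: s(t) = 72. From the given snap equation s(t) = 72, we substitute t = 1 to get s = 72.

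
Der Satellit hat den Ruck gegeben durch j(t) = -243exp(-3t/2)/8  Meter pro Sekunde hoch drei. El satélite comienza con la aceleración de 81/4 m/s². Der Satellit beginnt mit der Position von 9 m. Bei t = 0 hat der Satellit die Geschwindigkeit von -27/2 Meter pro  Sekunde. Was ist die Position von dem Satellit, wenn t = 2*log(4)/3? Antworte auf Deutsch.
Um dies zu lösen, müssen wir 3 Integrale unserer Gleichung für den Ruck j(t) = -243·exp(-3·t/2)/8 finden. Durch Integration von dem Ruck und Verwendung der Anfangsbedingung a(0) = 81/4, erhalten wir a(t) = 81·exp(-3·t/2)/4. Durch Integration von der Beschleunigung und Verwendung der Anfangsbedingung v(0) = -27/2, erhalten wir v(t) = -27·exp(-3·t/2)/2. Mit ∫v(t)dt und Anwendung von x(0) = 9, finden wir x(t) = 9·exp(-3·t/2). Mit x(t) = 9·exp(-3·t/2) und Einsetzen von t = 2*log(4)/3, finden wir x = 9/4.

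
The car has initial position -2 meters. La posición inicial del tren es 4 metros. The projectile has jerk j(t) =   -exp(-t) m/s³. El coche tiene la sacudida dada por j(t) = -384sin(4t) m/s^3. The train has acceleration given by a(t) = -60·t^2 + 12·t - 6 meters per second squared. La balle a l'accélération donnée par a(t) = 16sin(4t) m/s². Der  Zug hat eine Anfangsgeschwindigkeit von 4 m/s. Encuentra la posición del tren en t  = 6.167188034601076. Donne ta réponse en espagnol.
Partiendo de la aceleración a(t) = -60·t^2 + 12·t - 6, tomamos 2 integrales. La antiderivada de la aceleración, con v(0) = 4, da la velocidad: v(t) = -20·t^3 + 6·t^2 - 6·t + 4. Tomando ∫v(t)dt y aplicando x(0) = 4, encontramos x(t) = -5·t^4 + 2·t^3 - 3·t^2 + 4·t + 4. Tenemos la posición x(t) = -5·t^4 + 2·t^3 - 3·t^2 + 4·t + 4. Sustituyendo t = 6.167188034601076: x(6.167188034601076) = -6849.31063211462.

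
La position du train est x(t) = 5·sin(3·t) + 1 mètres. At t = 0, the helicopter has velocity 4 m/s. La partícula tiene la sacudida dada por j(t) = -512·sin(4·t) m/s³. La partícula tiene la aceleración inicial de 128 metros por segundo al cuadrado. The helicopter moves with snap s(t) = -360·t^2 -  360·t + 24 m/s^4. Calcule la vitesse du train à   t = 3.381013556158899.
Nous devons dériver notre équation de la position x(t) = 5·sin(3·t) + 1 1 fois. En prenant d/dt de x(t), nous trouvons v(t) = 15·cos(3·t). En utilisant v(t) = 15·cos(3·t) et en substituant t = 3.381013556158899, nous trouvons v = -11.2942520689389.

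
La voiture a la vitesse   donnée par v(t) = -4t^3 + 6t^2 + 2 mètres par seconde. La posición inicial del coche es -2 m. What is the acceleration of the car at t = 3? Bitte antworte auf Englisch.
We must differentiate our velocity equation v(t) = -4·t^3 + 6·t^2 + 2 1 time. The derivative of velocity gives acceleration: a(t) = -12·t^2 + 12·t. From the given acceleration equation a(t) = -12·t^2 + 12·t, we substitute t = 3 to get a = -72.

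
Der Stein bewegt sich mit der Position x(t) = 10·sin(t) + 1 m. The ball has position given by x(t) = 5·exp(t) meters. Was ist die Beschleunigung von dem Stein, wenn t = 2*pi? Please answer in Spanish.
Partiendo de la posición x(t) = 10·sin(t) + 1, tomamos 2 derivadas. Tomando d/dt de x(t), encontramos v(t) = 10·cos(t). La derivada de la velocidad da la aceleración: a(t) = -10·sin(t). Tenemos la aceleración a(t) = -10·sin(t). Sustituyendo t = 2*pi: a(2*pi) = 0.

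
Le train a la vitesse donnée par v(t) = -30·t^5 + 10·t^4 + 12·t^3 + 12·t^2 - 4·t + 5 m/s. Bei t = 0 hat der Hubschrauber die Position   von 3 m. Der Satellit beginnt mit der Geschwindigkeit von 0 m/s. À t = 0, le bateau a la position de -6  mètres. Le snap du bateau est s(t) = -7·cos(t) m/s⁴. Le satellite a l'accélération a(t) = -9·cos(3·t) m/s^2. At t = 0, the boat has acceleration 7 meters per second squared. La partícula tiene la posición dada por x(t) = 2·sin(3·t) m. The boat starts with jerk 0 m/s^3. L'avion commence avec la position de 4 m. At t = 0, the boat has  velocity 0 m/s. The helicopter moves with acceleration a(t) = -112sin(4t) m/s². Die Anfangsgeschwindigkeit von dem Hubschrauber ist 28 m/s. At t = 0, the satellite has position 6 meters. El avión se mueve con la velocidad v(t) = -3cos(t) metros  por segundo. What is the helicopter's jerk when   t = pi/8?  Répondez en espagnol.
Partiendo de la aceleración a(t) = -112·sin(4·t), tomamos 1 derivada. Derivando la aceleración, obtenemos la sacudida: j(t) = -448·cos(4·t). Usando j(t) = -448·cos(4·t) y sustituyendo t = pi/8, encontramos j = 0.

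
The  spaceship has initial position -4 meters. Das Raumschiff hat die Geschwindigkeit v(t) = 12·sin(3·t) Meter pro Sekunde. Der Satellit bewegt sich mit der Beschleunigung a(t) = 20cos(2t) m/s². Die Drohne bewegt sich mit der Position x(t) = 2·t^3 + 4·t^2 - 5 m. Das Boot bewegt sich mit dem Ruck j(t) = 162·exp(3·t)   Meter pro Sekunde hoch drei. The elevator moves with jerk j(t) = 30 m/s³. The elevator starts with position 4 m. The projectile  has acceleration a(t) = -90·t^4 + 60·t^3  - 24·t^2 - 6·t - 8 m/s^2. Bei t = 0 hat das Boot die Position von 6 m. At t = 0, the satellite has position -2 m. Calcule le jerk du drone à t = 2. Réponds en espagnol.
Partiendo de la posición x(t) = 2·t^3 + 4·t^2 - 5, tomamos 3 derivadas. La derivada de la posición da la velocidad: v(t) = 6·t^2 + 8·t. Tomando d/dt de v(t), encontramos a(t) = 12·t + 8. Derivando la aceleración, obtenemos la sacudida: j(t) = 12. Tenemos la sacudida j(t) = 12. Sustituyendo t = 2: j(2) = 12.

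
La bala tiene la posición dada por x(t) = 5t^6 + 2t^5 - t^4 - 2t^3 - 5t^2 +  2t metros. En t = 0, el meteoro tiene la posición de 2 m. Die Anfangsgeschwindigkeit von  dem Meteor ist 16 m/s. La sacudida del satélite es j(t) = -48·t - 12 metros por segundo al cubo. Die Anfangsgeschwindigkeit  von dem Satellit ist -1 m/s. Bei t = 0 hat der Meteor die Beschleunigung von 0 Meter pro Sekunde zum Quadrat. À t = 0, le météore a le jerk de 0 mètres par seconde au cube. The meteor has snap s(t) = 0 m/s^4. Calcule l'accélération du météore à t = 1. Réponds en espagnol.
Partiendo del snap s(t) = 0, tomamos 2 integrales. Tomando ∫s(t)dt y aplicando j(0) = 0, encontramos j(t) = 0. Tomando ∫j(t)dt y aplicando a(0) = 0, encontramos a(t) = 0. Tenemos la aceleración a(t) = 0. Sustituyendo t = 1: a(1) = 0.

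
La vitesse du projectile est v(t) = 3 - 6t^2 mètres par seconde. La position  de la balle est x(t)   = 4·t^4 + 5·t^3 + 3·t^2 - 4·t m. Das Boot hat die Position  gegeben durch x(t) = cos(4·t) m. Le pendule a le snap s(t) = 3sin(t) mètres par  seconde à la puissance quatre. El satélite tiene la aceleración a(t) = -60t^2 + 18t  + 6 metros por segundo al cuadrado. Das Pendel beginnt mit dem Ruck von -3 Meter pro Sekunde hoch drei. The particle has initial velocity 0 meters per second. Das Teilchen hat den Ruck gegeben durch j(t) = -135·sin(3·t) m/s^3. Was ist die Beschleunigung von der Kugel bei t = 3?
Wir müssen unsere Gleichung für die Position x(t) = 4·t^4 + 5·t^3 + 3·t^2 - 4·t 2-mal ableiten. Durch Ableiten von der Position erhalten wir die Geschwindigkeit: v(t) = 16·t^3 + 15·t^2 + 6·t - 4. Die Ableitung von der Geschwindigkeit ergibt die Beschleunigung: a(t) = 48·t^2 + 30·t + 6. Aus der Gleichung für die Beschleunigung a(t) = 48·t^2 + 30·t + 6, setzen wir t = 3 ein und erhalten a = 528.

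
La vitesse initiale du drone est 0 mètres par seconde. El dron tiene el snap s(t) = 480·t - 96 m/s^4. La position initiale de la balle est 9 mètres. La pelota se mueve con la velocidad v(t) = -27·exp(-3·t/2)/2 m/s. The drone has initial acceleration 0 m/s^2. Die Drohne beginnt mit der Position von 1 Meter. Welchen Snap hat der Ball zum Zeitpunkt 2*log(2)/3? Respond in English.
To solve this, we need to take 3 derivatives of our velocity equation v(t) = -27·exp(-3·t/2)/2. The derivative of velocity gives acceleration: a(t) = 81·exp(-3·t/2)/4. Differentiating acceleration, we get jerk: j(t) = -243·exp(-3·t/2)/8. The derivative of jerk gives snap: s(t) = 729·exp(-3·t/2)/16. From the given snap equation s(t) = 729·exp(-3·t/2)/16, we substitute t = 2*log(2)/3 to get s = 729/32.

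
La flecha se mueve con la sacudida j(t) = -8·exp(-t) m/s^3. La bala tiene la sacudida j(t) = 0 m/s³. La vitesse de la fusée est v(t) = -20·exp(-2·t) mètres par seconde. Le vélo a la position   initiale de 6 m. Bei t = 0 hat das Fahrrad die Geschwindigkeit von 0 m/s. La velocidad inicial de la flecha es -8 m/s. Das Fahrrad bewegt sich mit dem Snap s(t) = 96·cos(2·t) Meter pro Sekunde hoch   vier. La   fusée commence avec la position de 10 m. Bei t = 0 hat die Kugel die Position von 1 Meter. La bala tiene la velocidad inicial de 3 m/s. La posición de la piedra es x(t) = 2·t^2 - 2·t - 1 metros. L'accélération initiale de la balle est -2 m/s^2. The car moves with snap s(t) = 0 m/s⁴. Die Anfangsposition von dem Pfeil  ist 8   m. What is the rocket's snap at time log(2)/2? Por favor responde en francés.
Nous devons dériver notre équation de la vitesse v(t) = -20·exp(-2·t) 3 fois. En dérivant la vitesse, nous obtenons l'accélération: a(t) = 40·exp(-2·t). En prenant d/dt de a(t), nous trouvons j(t) = -80·exp(-2·t). En dérivant le jerk, nous obtenons le snap: s(t) = 160·exp(-2·t). Nous avons le snap s(t) = 160·exp(-2·t). En substituant t = log(2)/2: s(log(2)/2) = 80.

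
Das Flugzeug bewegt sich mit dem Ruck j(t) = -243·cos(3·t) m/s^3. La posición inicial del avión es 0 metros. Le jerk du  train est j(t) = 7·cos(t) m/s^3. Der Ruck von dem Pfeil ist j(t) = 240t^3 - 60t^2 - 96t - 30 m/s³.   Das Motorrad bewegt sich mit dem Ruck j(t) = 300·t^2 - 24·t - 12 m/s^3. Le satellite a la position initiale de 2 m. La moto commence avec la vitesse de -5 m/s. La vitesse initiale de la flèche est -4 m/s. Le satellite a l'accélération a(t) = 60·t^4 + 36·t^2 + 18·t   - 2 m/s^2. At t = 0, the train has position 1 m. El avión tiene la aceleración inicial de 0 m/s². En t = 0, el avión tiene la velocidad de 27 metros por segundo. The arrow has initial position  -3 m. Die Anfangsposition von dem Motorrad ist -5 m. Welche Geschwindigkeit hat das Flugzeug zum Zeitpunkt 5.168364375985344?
Um dies zu lösen, müssen wir 2 Integrale unserer Gleichung für den Ruck j(t) = -243·cos(3·t) finden. Das Integral von dem Ruck ist die Beschleunigung. Mit a(0) = 0 erhalten wir a(t) = -81·sin(3·t). Das Integral von der Beschleunigung ist die Geschwindigkeit. Mit v(0) = 27 erhalten wir v(t) = 27·cos(3·t). Wir haben die Geschwindigkeit v(t) = 27·cos(3·t). Durch Einsetzen von t = 5.168364375985344: v(5.168364375985344) = -26.4462929933279.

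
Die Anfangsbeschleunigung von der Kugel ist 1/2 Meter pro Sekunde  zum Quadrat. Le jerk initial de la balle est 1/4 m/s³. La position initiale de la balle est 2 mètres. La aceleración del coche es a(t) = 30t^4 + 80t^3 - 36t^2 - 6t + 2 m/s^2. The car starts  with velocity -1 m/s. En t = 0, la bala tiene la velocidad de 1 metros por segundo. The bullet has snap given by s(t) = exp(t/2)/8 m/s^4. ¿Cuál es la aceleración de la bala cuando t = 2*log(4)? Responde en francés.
Nous devons intégrer notre équation du snap s(t) = exp(t/2)/8 2 fois. En intégrant le snap et en utilisant la condition initiale j(0) = 1/4, nous obtenons j(t) = exp(t/2)/4. En intégrant le jerk et en utilisant la condition initiale a(0) = 1/2, nous obtenons a(t) = exp(t/2)/2. Nous avons l'accélération a(t) = exp(t/2)/2. En substituant t = 2*log(4): a(2*log(4)) = 2.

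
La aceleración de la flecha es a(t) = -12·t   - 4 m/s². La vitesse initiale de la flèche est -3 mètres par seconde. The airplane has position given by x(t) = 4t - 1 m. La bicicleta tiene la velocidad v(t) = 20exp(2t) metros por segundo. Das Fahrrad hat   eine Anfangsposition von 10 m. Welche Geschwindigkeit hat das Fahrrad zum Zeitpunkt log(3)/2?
Wir haben die Geschwindigkeit v(t) = 20·exp(2·t). Durch Einsetzen von t = log(3)/2: v(log(3)/2) = 60.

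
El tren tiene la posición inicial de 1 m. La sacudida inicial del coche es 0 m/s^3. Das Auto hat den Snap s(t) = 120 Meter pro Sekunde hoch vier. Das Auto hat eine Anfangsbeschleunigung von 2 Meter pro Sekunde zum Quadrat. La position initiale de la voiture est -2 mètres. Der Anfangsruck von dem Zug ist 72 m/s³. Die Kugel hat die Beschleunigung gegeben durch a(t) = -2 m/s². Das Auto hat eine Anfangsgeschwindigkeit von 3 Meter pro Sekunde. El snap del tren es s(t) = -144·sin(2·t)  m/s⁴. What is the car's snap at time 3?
Using s(t) = 120 and substituting t = 3, we find s = 120.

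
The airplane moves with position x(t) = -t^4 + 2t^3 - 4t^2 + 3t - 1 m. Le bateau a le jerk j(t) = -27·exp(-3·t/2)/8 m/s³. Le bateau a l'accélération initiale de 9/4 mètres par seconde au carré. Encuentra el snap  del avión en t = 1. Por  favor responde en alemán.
Ausgehend von der Position x(t) = -t^4 + 2·t^3 - 4·t^2 + 3·t - 1, nehmen wir 4 Ableitungen. Mit d/dt von x(t) finden wir v(t) = -4·t^3 + 6·t^2 - 8·t + 3. Die Ableitung von der Geschwindigkeit ergibt die Beschleunigung: a(t) = -12·t^2 + 12·t - 8. Die Ableitung von der Beschleunigung ergibt den Ruck: j(t) = 12 - 24·t. Die Ableitung von dem Ruck ergibt den Snap: s(t) = -24. Mit s(t) = -24 und Einsetzen von t = 1, finden wir s = -24.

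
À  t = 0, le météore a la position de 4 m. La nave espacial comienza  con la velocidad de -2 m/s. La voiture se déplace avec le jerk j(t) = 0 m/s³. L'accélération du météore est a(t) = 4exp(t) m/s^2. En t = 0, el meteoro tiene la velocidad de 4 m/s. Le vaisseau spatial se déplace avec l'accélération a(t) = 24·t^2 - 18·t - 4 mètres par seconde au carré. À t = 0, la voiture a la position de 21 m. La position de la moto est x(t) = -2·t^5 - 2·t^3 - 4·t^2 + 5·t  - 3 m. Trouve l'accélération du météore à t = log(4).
De l'équation de l'accélération a(t) = 4·exp(t), nous substituons t = log(4) pour obtenir a = 16.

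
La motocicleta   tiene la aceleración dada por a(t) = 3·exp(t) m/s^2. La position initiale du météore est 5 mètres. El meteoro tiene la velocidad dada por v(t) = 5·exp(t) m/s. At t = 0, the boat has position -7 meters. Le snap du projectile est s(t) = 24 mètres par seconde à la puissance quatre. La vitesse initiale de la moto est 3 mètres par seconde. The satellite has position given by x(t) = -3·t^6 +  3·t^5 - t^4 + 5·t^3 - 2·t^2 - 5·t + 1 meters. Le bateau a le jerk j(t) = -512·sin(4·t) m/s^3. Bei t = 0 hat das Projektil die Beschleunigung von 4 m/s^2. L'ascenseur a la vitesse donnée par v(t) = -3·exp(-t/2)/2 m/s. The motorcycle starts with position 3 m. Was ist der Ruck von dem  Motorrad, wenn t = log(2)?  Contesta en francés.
Pour résoudre ceci, nous devons prendre 1 dérivée de notre équation de l'accélération a(t) = 3·exp(t). En dérivant l'accélération, nous obtenons le jerk: j(t) = 3·exp(t). De l'équation du jerk j(t) = 3·exp(t), nous substituons t = log(2) pour obtenir j = 6.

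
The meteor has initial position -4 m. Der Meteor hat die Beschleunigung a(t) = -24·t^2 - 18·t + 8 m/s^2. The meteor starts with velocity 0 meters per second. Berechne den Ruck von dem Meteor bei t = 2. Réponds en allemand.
Wir müssen unsere Gleichung für die Beschleunigung a(t) = -24·t^2 - 18·t + 8 1-mal ableiten. Die Ableitung von der Beschleunigung ergibt den Ruck: j(t) = -48·t - 18. Wir haben den Ruck j(t) = -48·t - 18. Durch Einsetzen von t = 2: j(2) = -114.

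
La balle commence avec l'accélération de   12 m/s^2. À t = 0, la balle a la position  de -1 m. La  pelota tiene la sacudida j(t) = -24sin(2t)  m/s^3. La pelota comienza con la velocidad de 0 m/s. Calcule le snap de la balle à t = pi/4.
Pour résoudre ceci, nous devons prendre 1 dérivée de notre équation du jerk j(t) = -24·sin(2·t). En prenant d/dt de j(t), nous trouvons s(t) = -48·cos(2·t). De l'équation du snap s(t) = -48·cos(2·t), nous substituons t = pi/4 pour obtenir s = 0.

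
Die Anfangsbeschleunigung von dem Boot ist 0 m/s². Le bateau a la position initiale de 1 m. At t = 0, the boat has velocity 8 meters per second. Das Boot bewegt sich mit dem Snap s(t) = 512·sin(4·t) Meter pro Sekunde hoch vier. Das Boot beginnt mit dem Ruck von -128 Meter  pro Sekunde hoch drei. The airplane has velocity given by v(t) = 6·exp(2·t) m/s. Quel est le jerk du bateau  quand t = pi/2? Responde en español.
Necesitamos integrar nuestra ecuación del snap s(t) = 512·sin(4·t) 1 vez. La antiderivada del snap, con j(0) = -128, da la sacudida: j(t) = -128·cos(4·t). De la ecuación de la sacudida j(t) = -128·cos(4·t), sustituimos t = pi/2 para obtener j = -128.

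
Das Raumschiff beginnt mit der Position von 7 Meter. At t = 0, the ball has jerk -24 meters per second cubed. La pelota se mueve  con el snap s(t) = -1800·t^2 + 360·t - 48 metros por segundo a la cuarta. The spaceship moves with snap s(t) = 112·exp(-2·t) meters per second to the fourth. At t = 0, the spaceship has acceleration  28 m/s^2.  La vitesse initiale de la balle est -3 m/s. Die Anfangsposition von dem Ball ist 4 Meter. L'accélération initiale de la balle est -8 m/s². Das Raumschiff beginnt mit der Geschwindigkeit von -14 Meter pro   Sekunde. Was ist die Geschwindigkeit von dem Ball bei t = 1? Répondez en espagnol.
Necesitamos integrar nuestra ecuación del snap s(t) = -1800·t^2 + 360·t - 48 3 veces. La integral del snap es la sacudida. Usando j(0) = -24, obtenemos j(t) = -600·t^3 + 180·t^2 - 48·t - 24. La antiderivada de la sacudida, con a(0) = -8, da la aceleración: a(t) = -150·t^4 + 60·t^3 - 24·t^2 - 24·t - 8. La integral de la aceleración es la velocidad. Usando v(0) = -3, obtenemos v(t) = -30·t^5 + 15·t^4 - 8·t^3 - 12·t^2 - 8·t - 3. De la ecuación de la velocidad v(t) = -30·t^5 + 15·t^4 - 8·t^3 - 12·t^2 - 8·t - 3, sustituimos t = 1 para obtener v = -46.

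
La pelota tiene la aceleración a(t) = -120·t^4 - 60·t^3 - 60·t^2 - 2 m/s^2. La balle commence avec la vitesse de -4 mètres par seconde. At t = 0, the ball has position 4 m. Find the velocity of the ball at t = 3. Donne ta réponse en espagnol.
Debemos encontrar la antiderivada de nuestra ecuación de la aceleración a(t) = -120·t^4 - 60·t^3 - 60·t^2 - 2 1 vez. Integrando la aceleración y usando la condición inicial v(0) = -4, obtenemos v(t) = -24·t^5 - 15·t^4 - 20·t^3 - 2·t - 4. Usando v(t) = -24·t^5 - 15·t^4 - 20·t^3 - 2·t - 4 y sustituyendo t = 3, encontramos v = -7597.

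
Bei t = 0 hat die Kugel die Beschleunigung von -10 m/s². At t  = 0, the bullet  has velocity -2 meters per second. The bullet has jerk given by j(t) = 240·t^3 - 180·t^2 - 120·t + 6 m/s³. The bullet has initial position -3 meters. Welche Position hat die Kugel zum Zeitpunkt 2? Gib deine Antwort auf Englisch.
Starting from jerk j(t) = 240·t^3 - 180·t^2 - 120·t + 6, we take 3 antiderivatives. Taking ∫j(t)dt and applying a(0) = -10, we find a(t) = 60·t^4 - 60·t^3 - 60·t^2 + 6·t - 10. The integral of acceleration is velocity. Using v(0) = -2, we get v(t) = 12·t^5 - 15·t^4 - 20·t^3 + 3·t^2 - 10·t - 2. Finding the antiderivative of v(t) and using x(0) = -3: x(t) = 2·t^6 - 3·t^5 - 5·t^4 + t^3 - 5·t^2 - 2·t - 3. We have position x(t) = 2·t^6 - 3·t^5 - 5·t^4 + t^3 - 5·t^2 - 2·t - 3. Substituting t = 2: x(2) = -67.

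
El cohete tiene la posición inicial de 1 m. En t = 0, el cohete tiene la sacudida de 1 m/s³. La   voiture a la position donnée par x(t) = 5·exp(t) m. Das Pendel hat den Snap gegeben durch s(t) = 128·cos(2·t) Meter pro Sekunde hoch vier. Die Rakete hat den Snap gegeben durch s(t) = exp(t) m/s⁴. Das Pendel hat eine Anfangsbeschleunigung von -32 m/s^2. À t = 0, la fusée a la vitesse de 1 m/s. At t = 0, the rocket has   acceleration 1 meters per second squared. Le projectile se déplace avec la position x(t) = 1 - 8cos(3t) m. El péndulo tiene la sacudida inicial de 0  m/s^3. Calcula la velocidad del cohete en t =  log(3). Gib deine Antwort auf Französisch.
En partant du snap s(t) = exp(t), nous prenons 3 intégrales. En prenant ∫s(t)dt et en appliquant j(0) = 1, nous trouvons j(t) = exp(t). En prenant ∫j(t)dt et en appliquant a(0) = 1, nous trouvons a(t) = exp(t). En prenant ∫a(t)dt et en appliquant v(0) = 1, nous trouvons v(t) = exp(t). Nous avons la vitesse v(t) = exp(t). En substituant t = log(3): v(log(3)) = 3.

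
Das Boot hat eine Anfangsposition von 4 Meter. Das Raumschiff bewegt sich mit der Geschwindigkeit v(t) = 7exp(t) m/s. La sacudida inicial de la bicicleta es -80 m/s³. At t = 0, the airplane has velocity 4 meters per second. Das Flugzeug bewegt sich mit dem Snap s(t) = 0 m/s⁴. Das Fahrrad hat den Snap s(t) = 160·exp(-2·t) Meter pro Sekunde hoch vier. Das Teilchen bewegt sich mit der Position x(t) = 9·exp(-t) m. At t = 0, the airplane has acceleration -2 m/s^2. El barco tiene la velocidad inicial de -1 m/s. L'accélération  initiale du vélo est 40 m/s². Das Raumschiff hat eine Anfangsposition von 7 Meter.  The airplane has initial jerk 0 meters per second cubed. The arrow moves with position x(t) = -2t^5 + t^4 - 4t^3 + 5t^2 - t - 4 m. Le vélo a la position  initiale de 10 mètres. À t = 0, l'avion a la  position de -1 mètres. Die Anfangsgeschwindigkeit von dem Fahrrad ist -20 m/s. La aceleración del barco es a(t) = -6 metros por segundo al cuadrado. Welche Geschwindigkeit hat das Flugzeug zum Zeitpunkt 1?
Wir müssen das Integral unserer Gleichung für den Snap s(t) = 0 3-mal finden. Mit ∫s(t)dt und Anwendung von j(0) = 0, finden wir j(t) = 0. Die Stammfunktion von dem Ruck ist die Beschleunigung. Mit a(0) = -2 erhalten wir a(t) = -2. Durch Integration von der Beschleunigung und Verwendung der Anfangsbedingung v(0) = 4, erhalten wir v(t) = 4 - 2·t. Wir haben die Geschwindigkeit v(t) = 4 - 2·t. Durch Einsetzen von t = 1: v(1) = 2.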